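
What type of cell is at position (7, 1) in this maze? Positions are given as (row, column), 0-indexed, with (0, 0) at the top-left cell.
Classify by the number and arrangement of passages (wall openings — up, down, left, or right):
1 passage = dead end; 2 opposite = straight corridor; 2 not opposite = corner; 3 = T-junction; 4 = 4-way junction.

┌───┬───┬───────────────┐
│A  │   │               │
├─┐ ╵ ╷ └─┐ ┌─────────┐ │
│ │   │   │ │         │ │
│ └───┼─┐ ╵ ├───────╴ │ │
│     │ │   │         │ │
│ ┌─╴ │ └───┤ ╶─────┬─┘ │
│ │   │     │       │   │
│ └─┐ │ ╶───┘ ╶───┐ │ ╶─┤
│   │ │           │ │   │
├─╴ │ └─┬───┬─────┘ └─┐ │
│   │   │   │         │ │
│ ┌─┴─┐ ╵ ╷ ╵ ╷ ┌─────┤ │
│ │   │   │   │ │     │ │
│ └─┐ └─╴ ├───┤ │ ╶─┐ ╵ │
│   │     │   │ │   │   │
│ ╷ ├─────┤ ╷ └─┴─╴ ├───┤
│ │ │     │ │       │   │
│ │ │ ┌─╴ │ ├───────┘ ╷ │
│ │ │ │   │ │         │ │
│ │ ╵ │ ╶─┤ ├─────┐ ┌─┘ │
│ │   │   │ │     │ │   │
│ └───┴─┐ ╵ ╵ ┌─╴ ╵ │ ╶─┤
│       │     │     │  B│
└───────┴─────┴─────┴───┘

Checking cell at (7, 1):
Number of passages: 2
Cell type: corner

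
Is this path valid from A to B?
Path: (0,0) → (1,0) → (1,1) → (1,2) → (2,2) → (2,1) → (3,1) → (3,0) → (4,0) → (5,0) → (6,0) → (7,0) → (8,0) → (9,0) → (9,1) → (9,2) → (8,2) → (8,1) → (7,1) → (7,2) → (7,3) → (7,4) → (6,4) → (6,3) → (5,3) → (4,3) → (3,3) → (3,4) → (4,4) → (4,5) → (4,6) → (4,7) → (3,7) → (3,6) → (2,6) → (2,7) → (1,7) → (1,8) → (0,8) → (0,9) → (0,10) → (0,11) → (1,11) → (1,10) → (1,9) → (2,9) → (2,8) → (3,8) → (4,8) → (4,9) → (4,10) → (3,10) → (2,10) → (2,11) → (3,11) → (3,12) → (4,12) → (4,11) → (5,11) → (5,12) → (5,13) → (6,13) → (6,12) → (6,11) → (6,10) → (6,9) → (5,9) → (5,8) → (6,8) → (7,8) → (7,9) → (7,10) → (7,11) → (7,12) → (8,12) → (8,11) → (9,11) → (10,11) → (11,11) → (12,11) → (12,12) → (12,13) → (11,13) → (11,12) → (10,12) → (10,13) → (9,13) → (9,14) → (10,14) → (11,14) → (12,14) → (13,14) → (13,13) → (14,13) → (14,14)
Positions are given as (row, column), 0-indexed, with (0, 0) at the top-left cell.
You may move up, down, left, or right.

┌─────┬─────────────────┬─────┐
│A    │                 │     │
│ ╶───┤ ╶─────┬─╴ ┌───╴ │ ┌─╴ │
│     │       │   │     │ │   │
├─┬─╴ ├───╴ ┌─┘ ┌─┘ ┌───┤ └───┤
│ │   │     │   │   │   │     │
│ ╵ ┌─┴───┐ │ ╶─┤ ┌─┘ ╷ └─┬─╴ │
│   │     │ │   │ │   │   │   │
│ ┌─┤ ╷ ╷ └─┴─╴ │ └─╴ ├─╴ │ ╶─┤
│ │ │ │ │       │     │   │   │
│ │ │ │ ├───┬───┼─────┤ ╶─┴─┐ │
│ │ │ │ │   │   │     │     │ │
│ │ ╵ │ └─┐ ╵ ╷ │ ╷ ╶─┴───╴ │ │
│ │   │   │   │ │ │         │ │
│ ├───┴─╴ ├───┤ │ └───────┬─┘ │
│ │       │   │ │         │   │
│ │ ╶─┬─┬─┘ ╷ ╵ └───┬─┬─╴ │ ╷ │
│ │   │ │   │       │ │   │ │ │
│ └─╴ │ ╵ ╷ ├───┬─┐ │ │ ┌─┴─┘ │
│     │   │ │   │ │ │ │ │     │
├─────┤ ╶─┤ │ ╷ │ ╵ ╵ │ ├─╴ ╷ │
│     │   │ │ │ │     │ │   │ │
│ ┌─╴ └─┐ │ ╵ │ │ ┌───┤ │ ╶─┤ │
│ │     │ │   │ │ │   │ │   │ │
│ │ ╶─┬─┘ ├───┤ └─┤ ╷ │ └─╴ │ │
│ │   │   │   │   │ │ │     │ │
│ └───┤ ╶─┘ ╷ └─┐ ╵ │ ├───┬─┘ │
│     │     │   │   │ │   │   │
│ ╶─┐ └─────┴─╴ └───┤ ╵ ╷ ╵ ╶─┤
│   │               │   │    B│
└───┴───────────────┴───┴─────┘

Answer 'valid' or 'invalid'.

Checking path validity:
Result: All consecutive moves are passable.

valid

Correct solution:

┌─────┬─────────────────┬─────┐
│A    │          ↱ → → ↓│     │
│ ╶───┤ ╶─────┬─╴ ┌───╴ │ ┌─╴ │
│↳ → ↓│       │↱ ↑│↓ ← ↲│ │   │
├─┬─╴ ├───╴ ┌─┘ ┌─┘ ┌───┤ └───┤
│ │↓ ↲│     │↱ ↑│↓ ↲│↱ ↓│     │
│ ╵ ┌─┴───┐ │ ╶─┤ ┌─┘ ╷ └─┬─╴ │
│↓ ↲│  ↱ ↓│ │↑ ↰│↓│  ↑│↳ ↓│   │
│ ┌─┤ ╷ ╷ └─┴─╴ │ └─╴ ├─╴ │ ╶─┤
│↓│ │ │↑│↳ → → ↑│↳ → ↑│↓ ↲│   │
│ │ │ │ ├───┬───┼─────┤ ╶─┴─┐ │
│↓│ │ │↑│   │   │↓ ↰  │↳ → ↓│ │
│ │ ╵ │ └─┐ ╵ ╷ │ ╷ ╶─┴───╴ │ │
│↓│   │↑ ↰│   │ │↓│↑ ← ← ← ↲│ │
│ ├───┴─╴ ├───┤ │ └───────┬─┘ │
│↓│↱ → → ↑│   │ │↳ → → → ↓│   │
│ │ ╶─┬─┬─┘ ╷ ╵ └───┬─┬─╴ │ ╷ │
│↓│↑ ↰│ │   │       │ │↓ ↲│ │ │
│ └─╴ │ ╵ ╷ ├───┬─┐ │ │ ┌─┴─┘ │
│↳ → ↑│   │ │   │ │ │ │↓│  ↱ ↓│
├─────┤ ╶─┤ │ ╷ │ ╵ ╵ │ ├─╴ ╷ │
│     │   │ │ │ │     │↓│↱ ↑│↓│
│ ┌─╴ └─┐ │ ╵ │ │ ┌───┤ │ ╶─┤ │
│ │     │ │   │ │ │   │↓│↑ ↰│↓│
│ │ ╶─┬─┘ ├───┤ └─┤ ╷ │ └─╴ │ │
│ │   │   │   │   │ │ │↳ → ↑│↓│
│ └───┤ ╶─┘ ╷ └─┐ ╵ │ ├───┬─┘ │
│     │     │   │   │ │   │↓ ↲│
│ ╶─┐ └─────┴─╴ └───┤ ╵ ╷ ╵ ╶─┤
│   │               │   │  ↳ B│
└───┴───────────────┴───┴─────┘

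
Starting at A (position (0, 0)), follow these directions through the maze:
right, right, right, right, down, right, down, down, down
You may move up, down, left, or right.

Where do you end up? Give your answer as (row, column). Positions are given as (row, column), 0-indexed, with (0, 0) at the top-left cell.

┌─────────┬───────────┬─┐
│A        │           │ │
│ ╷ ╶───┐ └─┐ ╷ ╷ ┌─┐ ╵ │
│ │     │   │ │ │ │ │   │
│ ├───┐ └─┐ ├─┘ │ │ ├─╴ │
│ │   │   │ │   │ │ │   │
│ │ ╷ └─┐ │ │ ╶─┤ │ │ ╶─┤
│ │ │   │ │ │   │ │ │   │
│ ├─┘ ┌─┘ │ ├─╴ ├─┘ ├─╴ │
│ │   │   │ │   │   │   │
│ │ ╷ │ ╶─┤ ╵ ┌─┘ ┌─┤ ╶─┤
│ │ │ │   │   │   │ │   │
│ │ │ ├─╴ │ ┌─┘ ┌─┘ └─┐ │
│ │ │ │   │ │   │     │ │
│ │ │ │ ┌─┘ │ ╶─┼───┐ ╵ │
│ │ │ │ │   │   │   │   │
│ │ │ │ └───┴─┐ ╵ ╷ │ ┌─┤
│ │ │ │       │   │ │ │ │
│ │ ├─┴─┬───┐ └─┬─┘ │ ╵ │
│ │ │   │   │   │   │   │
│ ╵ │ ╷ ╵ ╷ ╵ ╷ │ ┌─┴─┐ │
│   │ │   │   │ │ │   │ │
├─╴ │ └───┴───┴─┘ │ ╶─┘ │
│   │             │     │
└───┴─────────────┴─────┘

Following directions step by step:
Start: (0, 0)
  right: (0, 0) → (0, 1)
  right: (0, 1) → (0, 2)
  right: (0, 2) → (0, 3)
  right: (0, 3) → (0, 4)
  down: (0, 4) → (1, 4)
  right: (1, 4) → (1, 5)
  down: (1, 5) → (2, 5)
  down: (2, 5) → (3, 5)
  down: (3, 5) → (4, 5)
Final position: (4, 5)

Path taken:

┌─────────┬───────────┬─┐
│A → → → ↓│           │ │
│ ╷ ╶───┐ └─┐ ╷ ╷ ┌─┐ ╵ │
│ │     │↳ ↓│ │ │ │ │   │
│ ├───┐ └─┐ ├─┘ │ │ ├─╴ │
│ │   │   │↓│   │ │ │   │
│ │ ╷ └─┐ │ │ ╶─┤ │ │ ╶─┤
│ │ │   │ │↓│   │ │ │   │
│ ├─┘ ┌─┘ │ ├─╴ ├─┘ ├─╴ │
│ │   │   │B│   │   │   │
│ │ ╷ │ ╶─┤ ╵ ┌─┘ ┌─┤ ╶─┤
│ │ │ │   │   │   │ │   │
│ │ │ ├─╴ │ ┌─┘ ┌─┘ └─┐ │
│ │ │ │   │ │   │     │ │
│ │ │ │ ┌─┘ │ ╶─┼───┐ ╵ │
│ │ │ │ │   │   │   │   │
│ │ │ │ └───┴─┐ ╵ ╷ │ ┌─┤
│ │ │ │       │   │ │ │ │
│ │ ├─┴─┬───┐ └─┬─┘ │ ╵ │
│ │ │   │   │   │   │   │
│ ╵ │ ╷ ╵ ╷ ╵ ╷ │ ┌─┴─┐ │
│   │ │   │   │ │ │   │ │
├─╴ │ └───┴───┴─┘ │ ╶─┘ │
│   │             │     │
└───┴─────────────┴─────┘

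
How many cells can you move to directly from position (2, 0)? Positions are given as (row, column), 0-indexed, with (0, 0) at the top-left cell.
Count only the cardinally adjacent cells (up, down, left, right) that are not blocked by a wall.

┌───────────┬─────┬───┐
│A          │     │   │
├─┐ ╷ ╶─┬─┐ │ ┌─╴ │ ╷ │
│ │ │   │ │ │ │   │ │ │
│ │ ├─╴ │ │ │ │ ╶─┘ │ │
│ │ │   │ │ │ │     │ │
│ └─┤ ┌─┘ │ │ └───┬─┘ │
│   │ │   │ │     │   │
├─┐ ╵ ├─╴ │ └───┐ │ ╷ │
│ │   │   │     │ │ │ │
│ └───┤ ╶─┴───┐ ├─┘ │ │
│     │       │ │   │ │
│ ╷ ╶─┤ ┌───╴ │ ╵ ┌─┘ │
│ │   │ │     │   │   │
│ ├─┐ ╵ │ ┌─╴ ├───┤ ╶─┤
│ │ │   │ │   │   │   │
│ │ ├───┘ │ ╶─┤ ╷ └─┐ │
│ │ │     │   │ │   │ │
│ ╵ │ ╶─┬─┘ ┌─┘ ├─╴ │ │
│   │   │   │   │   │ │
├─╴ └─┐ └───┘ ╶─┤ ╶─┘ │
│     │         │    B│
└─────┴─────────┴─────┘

Checking passable neighbors of (2, 0):
Neighbors: (1, 0), (3, 0)
Count: 2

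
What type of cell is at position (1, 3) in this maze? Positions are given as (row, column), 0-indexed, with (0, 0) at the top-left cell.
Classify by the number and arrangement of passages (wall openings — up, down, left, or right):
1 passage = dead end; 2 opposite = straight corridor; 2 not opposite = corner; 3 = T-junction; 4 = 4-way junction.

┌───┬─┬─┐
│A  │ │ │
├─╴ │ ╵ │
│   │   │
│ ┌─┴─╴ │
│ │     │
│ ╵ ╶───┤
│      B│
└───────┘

Checking cell at (1, 3):
Number of passages: 3
Cell type: T-junction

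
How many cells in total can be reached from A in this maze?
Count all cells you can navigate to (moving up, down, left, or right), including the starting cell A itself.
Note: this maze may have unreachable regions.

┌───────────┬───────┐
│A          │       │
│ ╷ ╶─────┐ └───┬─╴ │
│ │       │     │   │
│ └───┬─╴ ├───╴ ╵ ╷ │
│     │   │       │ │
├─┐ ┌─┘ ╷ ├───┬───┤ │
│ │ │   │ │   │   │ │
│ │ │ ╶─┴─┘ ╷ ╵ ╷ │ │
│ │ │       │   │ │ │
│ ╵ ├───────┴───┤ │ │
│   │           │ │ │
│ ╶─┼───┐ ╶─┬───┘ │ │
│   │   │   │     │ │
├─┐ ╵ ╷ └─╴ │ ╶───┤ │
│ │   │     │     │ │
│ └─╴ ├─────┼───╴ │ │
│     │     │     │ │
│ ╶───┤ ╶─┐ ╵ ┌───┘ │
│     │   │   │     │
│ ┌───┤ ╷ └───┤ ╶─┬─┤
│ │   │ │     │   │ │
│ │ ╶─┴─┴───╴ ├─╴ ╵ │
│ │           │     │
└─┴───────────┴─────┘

Using BFS/flood-fill to find all reachable cells from A:
Maze size: 12 × 10 = 120 total cells
All cells are reachable — the maze is fully connected.
Reachable cells: 120

Reachable region (· marks reachable cells):

┌───────────┬───────┐
│A · · · · ·│· · · ·│
│ ╷ ╶─────┐ └───┬─╴ │
│·│· · · ·│· · ·│· ·│
│ └───┬─╴ ├───╴ ╵ ╷ │
│· · ·│· ·│· · · ·│·│
├─┐ ┌─┘ ╷ ├───┬───┤ │
│·│·│· ·│·│· ·│· ·│·│
│ │ │ ╶─┴─┘ ╷ ╵ ╷ │ │
│·│·│· · · ·│· ·│·│·│
│ ╵ ├───────┴───┤ │ │
│· ·│· · · · · ·│·│·│
│ ╶─┼───┐ ╶─┬───┘ │ │
│· ·│· ·│· ·│· · ·│·│
├─┐ ╵ ╷ └─╴ │ ╶───┤ │
│·│· ·│· · ·│· · ·│·│
│ └─╴ ├─────┼───╴ │ │
│· · ·│· · ·│· · ·│·│
│ ╶───┤ ╶─┐ ╵ ┌───┘ │
│· · ·│· ·│· ·│· · ·│
│ ┌───┤ ╷ └───┤ ╶─┬─┤
│·│· ·│·│· · ·│· ·│·│
│ │ ╶─┴─┴───╴ ├─╴ ╵ │
│·│· · · · · ·│· · ·│
└─┴───────────┴─────┘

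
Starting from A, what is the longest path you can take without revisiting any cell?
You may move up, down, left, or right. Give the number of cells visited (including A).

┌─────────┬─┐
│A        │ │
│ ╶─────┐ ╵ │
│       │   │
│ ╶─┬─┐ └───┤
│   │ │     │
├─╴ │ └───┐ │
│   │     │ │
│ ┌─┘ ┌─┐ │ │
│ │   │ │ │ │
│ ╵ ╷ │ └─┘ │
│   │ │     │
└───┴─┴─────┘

Finding longest simple path using DFS:
Start: (0, 0)
Longest path visits 15 cells
Path: A → down → down → right → down → left → down → down → right → up → right → up → right → right → down

Solution:

┌─────────┬─┐
│A        │ │
│ ╶─────┐ ╵ │
│↓      │   │
│ ╶─┬─┐ └───┤
│↳ ↓│ │     │
├─╴ │ └───┐ │
│↓ ↲│↱ → ↓│ │
│ ┌─┘ ┌─┐ │ │
│↓│↱ ↑│ │B│ │
│ ╵ ╷ │ └─┘ │
│↳ ↑│ │     │
└───┴─┴─────┘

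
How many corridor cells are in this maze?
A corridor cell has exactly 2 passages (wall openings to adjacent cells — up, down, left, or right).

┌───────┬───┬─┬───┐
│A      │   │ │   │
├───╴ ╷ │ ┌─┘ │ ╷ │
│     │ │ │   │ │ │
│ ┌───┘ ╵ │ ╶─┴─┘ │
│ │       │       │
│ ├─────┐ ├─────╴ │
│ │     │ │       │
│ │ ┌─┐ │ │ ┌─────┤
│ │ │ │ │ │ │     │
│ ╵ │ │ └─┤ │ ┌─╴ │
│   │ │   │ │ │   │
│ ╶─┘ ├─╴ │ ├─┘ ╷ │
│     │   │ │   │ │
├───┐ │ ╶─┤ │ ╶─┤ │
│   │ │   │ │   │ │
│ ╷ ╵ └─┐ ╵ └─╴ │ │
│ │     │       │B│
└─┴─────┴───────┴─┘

Counting cells with exactly 2 passages:
Total corridor cells: 61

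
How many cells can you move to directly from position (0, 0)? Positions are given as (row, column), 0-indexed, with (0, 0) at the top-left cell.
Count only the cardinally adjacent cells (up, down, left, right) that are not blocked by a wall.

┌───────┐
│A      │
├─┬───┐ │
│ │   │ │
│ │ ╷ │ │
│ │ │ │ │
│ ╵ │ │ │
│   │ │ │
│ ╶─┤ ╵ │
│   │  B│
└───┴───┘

Checking passable neighbors of (0, 0):
Neighbors: (0, 1)
Count: 1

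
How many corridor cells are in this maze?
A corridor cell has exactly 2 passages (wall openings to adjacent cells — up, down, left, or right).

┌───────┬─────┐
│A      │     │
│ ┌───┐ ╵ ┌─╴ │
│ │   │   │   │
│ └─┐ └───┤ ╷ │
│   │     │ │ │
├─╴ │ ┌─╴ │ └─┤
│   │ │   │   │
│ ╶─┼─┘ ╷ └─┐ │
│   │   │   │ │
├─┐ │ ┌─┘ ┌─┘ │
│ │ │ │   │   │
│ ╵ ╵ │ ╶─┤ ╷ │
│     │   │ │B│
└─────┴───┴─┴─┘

Counting cells with exactly 2 passages:
Total corridor cells: 35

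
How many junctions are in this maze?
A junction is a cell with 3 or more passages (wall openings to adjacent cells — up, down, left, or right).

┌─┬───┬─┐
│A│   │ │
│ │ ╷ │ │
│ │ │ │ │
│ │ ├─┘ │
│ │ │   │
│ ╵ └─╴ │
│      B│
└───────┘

Checking each cell for number of passages:

Junctions found (3+ passages):
  (2, 3): 3 passages
  (3, 1): 3 passages
Total junctions: 2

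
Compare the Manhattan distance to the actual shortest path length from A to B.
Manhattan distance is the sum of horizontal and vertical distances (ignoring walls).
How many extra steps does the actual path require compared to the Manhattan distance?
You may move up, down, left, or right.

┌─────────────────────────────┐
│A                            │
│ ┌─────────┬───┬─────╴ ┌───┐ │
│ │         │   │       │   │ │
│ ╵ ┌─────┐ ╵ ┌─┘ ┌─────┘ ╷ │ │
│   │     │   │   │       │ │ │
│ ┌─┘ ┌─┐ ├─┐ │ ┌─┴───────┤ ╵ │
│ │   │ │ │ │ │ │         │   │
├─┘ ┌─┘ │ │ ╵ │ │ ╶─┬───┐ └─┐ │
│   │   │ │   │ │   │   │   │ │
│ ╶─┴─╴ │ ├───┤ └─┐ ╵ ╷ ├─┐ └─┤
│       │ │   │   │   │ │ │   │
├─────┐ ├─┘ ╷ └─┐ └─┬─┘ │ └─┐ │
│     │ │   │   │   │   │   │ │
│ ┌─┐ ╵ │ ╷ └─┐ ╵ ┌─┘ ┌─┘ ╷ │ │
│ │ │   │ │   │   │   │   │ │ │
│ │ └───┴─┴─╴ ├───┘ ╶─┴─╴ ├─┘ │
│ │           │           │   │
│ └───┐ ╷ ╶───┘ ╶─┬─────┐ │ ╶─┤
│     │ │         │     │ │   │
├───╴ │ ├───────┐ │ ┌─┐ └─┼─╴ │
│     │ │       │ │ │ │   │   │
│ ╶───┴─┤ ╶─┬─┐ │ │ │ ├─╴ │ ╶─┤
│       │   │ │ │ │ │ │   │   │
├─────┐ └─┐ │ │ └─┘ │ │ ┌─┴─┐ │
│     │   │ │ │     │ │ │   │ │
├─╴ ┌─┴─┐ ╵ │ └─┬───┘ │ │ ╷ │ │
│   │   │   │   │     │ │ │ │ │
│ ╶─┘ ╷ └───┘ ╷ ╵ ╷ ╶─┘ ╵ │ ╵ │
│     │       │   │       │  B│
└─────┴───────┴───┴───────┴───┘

Manhattan distance: |14 - 0| + |14 - 0| = 28
Actual path length: 74
Extra steps: 74 - 28 = 46

Solution:

┌─────────────────────────────┐
│A → → → → → → → → → → ↓      │
│ ┌─────────┬───┬─────╴ ┌───┐ │
│ │         │   │↓ ← ← ↲│   │ │
│ ╵ ┌─────┐ ╵ ┌─┘ ┌─────┘ ╷ │ │
│   │     │   │↓ ↲│       │ │ │
│ ┌─┘ ┌─┐ ├─┐ │ ┌─┴───────┤ ╵ │
│ │   │ │ │ │ │↓│↱ → → → ↓│   │
├─┘ ┌─┘ │ │ ╵ │ │ ╶─┬───┐ └─┐ │
│   │   │ │   │↓│↑ ↰│↓ ↰│↳ ↓│ │
│ ╶─┴─╴ │ ├───┤ └─┐ ╵ ╷ ├─┐ └─┤
│       │ │↓ ↰│↳ ↓│↑ ↲│↑│ │↳ ↓│
├─────┐ ├─┘ ╷ └─┐ └─┬─┘ │ └─┐ │
│     │ │  ↓│↑ ↰│↓  │↱ ↑│   │↓│
│ ┌─┐ ╵ │ ╷ └─┐ ╵ ┌─┘ ┌─┘ ╷ │ │
│ │ │   │ │↳ ↓│↑ ↲│↱ ↑│   │ │↓│
│ │ └───┴─┴─╴ ├───┘ ╶─┴─╴ ├─┘ │
│ │      ↓ ← ↲│↱ → ↑      │↓ ↲│
│ └───┐ ╷ ╶───┘ ╶─┬─────┐ │ ╶─┤
│     │ │↳ → → ↑  │     │ │↳ ↓│
├───╴ │ ├───────┐ │ ┌─┐ └─┼─╴ │
│     │ │       │ │ │ │   │↓ ↲│
│ ╶───┴─┤ ╶─┬─┐ │ │ │ ├─╴ │ ╶─┤
│       │   │ │ │ │ │ │   │↳ ↓│
├─────┐ └─┐ │ │ └─┘ │ │ ┌─┴─┐ │
│     │   │ │ │     │ │ │   │↓│
├─╴ ┌─┴─┐ ╵ │ └─┬───┘ │ │ ╷ │ │
│   │   │   │   │     │ │ │ │↓│
│ ╶─┘ ╷ └───┘ ╷ ╵ ╷ ╶─┘ ╵ │ ╵ │
│     │       │   │       │  B│
└─────┴───────┴───┴───────┴───┘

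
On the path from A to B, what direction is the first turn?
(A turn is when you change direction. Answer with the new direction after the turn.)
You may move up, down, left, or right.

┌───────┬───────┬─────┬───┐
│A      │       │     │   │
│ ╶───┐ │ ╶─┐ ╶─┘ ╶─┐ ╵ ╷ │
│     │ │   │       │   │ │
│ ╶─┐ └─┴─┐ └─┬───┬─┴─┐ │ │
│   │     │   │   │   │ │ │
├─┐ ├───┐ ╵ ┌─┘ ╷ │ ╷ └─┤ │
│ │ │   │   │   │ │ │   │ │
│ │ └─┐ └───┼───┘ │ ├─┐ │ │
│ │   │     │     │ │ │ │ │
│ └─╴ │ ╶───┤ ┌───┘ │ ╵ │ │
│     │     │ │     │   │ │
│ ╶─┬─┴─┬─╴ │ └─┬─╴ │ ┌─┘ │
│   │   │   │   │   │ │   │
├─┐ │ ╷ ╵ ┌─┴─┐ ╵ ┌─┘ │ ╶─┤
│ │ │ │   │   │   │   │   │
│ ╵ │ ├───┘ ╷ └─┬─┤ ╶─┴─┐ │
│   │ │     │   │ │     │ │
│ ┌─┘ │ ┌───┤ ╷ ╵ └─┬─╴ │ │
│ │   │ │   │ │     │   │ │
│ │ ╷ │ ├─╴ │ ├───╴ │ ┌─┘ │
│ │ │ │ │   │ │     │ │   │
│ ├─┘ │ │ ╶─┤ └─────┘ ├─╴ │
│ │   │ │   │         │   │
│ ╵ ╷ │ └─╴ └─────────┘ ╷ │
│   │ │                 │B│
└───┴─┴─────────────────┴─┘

Directions: down, right, right, down, right, right, down, right, up, up, left, up, right, right, down, right, right, up, right, right, down, right, up, right, down, down, down, down, down, down, left, down, right, down, down, down, down, down
First turn direction: right

Solution:

┌───────┬───────┬─────┬───┐
│A      │↱ → ↓  │↱ → ↓│↱ ↓│
│ ╶───┐ │ ╶─┐ ╶─┘ ╶─┐ ╵ ╷ │
│↳ → ↓│ │↑ ↰│↳ → ↑  │↳ ↑│↓│
│ ╶─┐ └─┴─┐ └─┬───┬─┴─┐ │ │
│   │↳ → ↓│↑  │   │   │ │↓│
├─┐ ├───┐ ╵ ┌─┘ ╷ │ ╷ └─┤ │
│ │ │   │↳ ↑│   │ │ │   │↓│
│ │ └─┐ └───┼───┘ │ ├─┐ │ │
│ │   │     │     │ │ │ │↓│
│ └─╴ │ ╶───┤ ┌───┘ │ ╵ │ │
│     │     │ │     │   │↓│
│ ╶─┬─┴─┬─╴ │ └─┬─╴ │ ┌─┘ │
│   │   │   │   │   │ │↓ ↲│
├─┐ │ ╷ ╵ ┌─┴─┐ ╵ ┌─┘ │ ╶─┤
│ │ │ │   │   │   │   │↳ ↓│
│ ╵ │ ├───┘ ╷ └─┬─┤ ╶─┴─┐ │
│   │ │     │   │ │     │↓│
│ ┌─┘ │ ┌───┤ ╷ ╵ └─┬─╴ │ │
│ │   │ │   │ │     │   │↓│
│ │ ╷ │ ├─╴ │ ├───╴ │ ┌─┘ │
│ │ │ │ │   │ │     │ │  ↓│
│ ├─┘ │ │ ╶─┤ └─────┘ ├─╴ │
│ │   │ │   │         │  ↓│
│ ╵ ╷ │ └─╴ └─────────┘ ╷ │
│   │ │                 │B│
└───┴─┴─────────────────┴─┘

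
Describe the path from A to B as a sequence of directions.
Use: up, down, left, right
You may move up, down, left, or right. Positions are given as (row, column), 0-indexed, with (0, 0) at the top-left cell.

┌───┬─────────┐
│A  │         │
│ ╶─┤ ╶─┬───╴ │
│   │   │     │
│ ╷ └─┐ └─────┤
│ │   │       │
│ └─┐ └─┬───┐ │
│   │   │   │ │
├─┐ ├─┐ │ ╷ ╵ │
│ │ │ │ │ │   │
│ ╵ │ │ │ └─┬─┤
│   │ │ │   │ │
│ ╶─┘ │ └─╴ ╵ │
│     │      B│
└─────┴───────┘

Finding the path and converting it to directions:
Path through cells: (0,0) → (1,0) → (1,1) → (2,1) → (2,2) → (3,2) → (3,3) → (4,3) → (5,3) → (6,3) → (6,4) → (6,5) → (6,6)
Directions: down, right, down, right, down, right, down, down, down, right, right, right

Solution:

┌───┬─────────┐
│A  │         │
│ ╶─┤ ╶─┬───╴ │
│↳ ↓│   │     │
│ ╷ └─┐ └─────┤
│ │↳ ↓│       │
│ └─┐ └─┬───┐ │
│   │↳ ↓│   │ │
├─┐ ├─┐ │ ╷ ╵ │
│ │ │ │↓│ │   │
│ ╵ │ │ │ └─┬─┤
│   │ │↓│   │ │
│ ╶─┘ │ └─╴ ╵ │
│     │↳ → → B│
└─────┴───────┘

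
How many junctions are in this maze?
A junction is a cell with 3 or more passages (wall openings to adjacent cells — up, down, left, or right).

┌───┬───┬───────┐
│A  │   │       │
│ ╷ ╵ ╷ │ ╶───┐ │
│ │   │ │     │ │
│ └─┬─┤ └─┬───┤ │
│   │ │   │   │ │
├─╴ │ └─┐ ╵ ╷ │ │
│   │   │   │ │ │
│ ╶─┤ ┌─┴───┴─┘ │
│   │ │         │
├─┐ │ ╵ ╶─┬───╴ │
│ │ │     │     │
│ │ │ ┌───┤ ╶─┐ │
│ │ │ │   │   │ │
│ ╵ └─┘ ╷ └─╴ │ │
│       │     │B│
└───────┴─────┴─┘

Checking each cell for number of passages:

Junctions found (3+ passages):
  (3, 2): 3 passages
  (4, 7): 3 passages
  (5, 2): 3 passages
  (5, 3): 3 passages
  (5, 7): 3 passages
  (7, 1): 3 passages
Total junctions: 6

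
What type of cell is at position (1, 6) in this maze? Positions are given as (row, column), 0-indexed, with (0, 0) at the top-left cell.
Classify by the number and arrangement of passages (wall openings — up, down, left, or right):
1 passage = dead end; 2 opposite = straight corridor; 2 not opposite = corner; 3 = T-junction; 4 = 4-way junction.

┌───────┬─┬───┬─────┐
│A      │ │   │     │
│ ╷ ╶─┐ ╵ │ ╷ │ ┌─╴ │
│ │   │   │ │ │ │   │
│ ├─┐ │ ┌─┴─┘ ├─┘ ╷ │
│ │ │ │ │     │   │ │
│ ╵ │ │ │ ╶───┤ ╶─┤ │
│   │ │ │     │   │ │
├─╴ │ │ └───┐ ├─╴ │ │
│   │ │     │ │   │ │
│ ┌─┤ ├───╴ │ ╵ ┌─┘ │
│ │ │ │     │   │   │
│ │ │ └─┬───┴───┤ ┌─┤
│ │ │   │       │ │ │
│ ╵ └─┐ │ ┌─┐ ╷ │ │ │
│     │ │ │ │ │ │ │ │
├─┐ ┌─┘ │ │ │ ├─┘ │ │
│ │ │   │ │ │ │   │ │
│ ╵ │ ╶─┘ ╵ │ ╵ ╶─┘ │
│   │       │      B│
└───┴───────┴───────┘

Checking cell at (1, 6):
Number of passages: 2
Cell type: straight corridor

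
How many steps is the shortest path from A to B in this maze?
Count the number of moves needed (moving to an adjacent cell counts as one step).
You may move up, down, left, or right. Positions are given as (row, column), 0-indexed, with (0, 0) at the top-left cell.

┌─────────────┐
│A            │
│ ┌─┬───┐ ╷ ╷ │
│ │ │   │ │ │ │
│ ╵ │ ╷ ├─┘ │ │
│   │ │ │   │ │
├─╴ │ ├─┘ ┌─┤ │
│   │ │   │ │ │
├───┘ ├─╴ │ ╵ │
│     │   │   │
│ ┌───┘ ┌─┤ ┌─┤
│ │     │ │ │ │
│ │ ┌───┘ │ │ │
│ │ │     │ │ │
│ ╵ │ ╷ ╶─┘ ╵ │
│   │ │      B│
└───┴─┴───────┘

Using BFS to find shortest path:
Start: (0, 0), End: (7, 6)
Path found:
(0,0) → (0,1) → (0,2) → (0,3) → (0,4) → (0,5) → (0,6) → (1,6) → (2,6) → (3,6) → (4,6) → (4,5) → (5,5) → (6,5) → (7,5) → (7,6)
Number of steps: 15

Solution:

┌─────────────┐
│A → → → → → ↓│
│ ┌─┬───┐ ╷ ╷ │
│ │ │   │ │ │↓│
│ ╵ │ ╷ ├─┘ │ │
│   │ │ │   │↓│
├─╴ │ ├─┘ ┌─┤ │
│   │ │   │ │↓│
├───┘ ├─╴ │ ╵ │
│     │   │↓ ↲│
│ ┌───┘ ┌─┤ ┌─┤
│ │     │ │↓│ │
│ │ ┌───┘ │ │ │
│ │ │     │↓│ │
│ ╵ │ ╷ ╶─┘ ╵ │
│   │ │    ↳ B│
└───┴─┴───────┘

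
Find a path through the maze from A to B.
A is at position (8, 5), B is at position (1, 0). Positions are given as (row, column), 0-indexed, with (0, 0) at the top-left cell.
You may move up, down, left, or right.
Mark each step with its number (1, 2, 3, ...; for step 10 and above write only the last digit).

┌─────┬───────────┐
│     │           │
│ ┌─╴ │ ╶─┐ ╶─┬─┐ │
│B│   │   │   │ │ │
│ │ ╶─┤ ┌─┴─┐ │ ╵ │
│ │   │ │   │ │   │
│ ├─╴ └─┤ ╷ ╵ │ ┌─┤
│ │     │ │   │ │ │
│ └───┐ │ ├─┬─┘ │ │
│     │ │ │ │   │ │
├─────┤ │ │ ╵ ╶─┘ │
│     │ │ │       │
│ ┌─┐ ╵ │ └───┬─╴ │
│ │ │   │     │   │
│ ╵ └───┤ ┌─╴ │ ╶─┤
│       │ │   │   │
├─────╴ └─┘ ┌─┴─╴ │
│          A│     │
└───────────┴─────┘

Finding the shortest path from (8, 5) to (1, 0):
Path length: 24 steps
Directions: left → left → up → left → left → left → up → up → right → right → down → right → up → up → up → left → up → left → up → right → up → left → left → down

Solution:

┌─────┬───────────┐
│3 2 1│           │
│ ┌─╴ │ ╶─┐ ╶─┬─┐ │
│B│9 0│   │   │ │ │
│ │ ╶─┤ ┌─┴─┐ │ ╵ │
│ │8 7│ │   │ │   │
│ ├─╴ └─┤ ╷ ╵ │ ┌─┤
│ │  6 5│ │   │ │ │
│ └───┐ │ ├─┬─┘ │ │
│     │4│ │ │   │ │
├─────┤ │ │ ╵ ╶─┘ │
│8 9 0│3│ │       │
│ ┌─┐ ╵ │ └───┬─╴ │
│7│ │1 2│     │   │
│ ╵ └───┤ ┌─╴ │ ╶─┤
│6 5 4 3│ │   │   │
├─────╴ └─┘ ┌─┴─╴ │
│      2 1 A│     │
└───────────┴─────┘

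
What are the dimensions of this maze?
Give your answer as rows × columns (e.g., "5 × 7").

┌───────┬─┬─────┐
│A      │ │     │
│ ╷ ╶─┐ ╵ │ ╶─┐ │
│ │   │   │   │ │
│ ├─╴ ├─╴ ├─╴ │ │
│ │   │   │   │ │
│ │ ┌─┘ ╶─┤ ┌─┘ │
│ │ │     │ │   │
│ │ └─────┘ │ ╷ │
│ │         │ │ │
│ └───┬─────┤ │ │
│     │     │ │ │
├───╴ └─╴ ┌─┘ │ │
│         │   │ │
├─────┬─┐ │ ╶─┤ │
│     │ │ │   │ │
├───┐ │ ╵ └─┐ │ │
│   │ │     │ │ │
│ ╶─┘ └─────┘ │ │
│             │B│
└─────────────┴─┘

Counting the maze dimensions:
Rows (vertical): 10
Columns (horizontal): 8
Dimensions: 10 × 8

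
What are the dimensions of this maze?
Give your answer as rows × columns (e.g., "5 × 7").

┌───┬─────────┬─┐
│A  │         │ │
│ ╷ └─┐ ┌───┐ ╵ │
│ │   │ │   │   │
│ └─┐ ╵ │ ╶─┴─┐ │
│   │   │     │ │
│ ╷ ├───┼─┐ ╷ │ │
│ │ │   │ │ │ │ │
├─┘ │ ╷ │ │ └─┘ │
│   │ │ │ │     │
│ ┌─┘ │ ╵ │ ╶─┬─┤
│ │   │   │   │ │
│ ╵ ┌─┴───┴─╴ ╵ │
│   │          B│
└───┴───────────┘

Counting the maze dimensions:
Rows (vertical): 7
Columns (horizontal): 8
Dimensions: 7 × 8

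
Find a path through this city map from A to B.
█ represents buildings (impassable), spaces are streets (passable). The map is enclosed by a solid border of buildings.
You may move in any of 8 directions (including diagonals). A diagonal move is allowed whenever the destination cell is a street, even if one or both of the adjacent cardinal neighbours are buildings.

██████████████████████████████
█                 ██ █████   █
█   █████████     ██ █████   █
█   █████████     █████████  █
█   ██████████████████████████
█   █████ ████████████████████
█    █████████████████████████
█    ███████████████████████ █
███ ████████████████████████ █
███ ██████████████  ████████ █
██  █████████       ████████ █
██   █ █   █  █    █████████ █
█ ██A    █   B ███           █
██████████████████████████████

Finding the shortest path from A to B:
Movement: 8-directional
Path length: 9 steps
Directions: right → right → right → right → up-right → right → down-right → right → right

Solution:

██████████████████████████████
█                 ██ █████   █
█   █████████     ██ █████   █
█   █████████     █████████  █
█   ██████████████████████████
█   █████ ████████████████████
█    █████████████████████████
█    ███████████████████████ █
███ ████████████████████████ █
███ ██████████████  ████████ █
██  █████████       ████████ █
██   █ █ →↘█  █    █████████ █
█ ██A→→→↗█ →→B ███           █
██████████████████████████████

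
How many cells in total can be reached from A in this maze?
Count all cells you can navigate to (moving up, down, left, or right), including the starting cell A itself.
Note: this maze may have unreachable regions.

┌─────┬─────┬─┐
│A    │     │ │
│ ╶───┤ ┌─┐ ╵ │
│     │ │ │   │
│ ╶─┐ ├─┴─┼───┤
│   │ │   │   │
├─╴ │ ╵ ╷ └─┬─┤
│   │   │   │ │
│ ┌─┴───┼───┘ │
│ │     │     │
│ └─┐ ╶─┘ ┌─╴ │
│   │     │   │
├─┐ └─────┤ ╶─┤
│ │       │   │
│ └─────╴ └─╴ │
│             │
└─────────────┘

Using BFS/flood-fill to find all reachable cells from A:
Maze size: 8 × 7 = 56 total cells
10 cell(s) are walled off and cannot be reached from A.
Reachable cells: 46

Reachable region (· marks reachable cells):

┌─────┬─────┬─┐
│A · ·│     │ │
│ ╶───┤ ┌─┐ ╵ │
│· · ·│ │ │   │
│ ╶─┐ ├─┴─┼───┤
│· ·│·│· ·│   │
├─╴ │ ╵ ╷ └─┬─┤
│· ·│· ·│· ·│·│
│ ┌─┴───┼───┘ │
│·│· · ·│· · ·│
│ └─┐ ╶─┘ ┌─╴ │
│· ·│· · ·│· ·│
├─┐ └─────┤ ╶─┤
│·│· · · ·│· ·│
│ └─────╴ └─╴ │
│· · · · · · ·│
└─────────────┘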